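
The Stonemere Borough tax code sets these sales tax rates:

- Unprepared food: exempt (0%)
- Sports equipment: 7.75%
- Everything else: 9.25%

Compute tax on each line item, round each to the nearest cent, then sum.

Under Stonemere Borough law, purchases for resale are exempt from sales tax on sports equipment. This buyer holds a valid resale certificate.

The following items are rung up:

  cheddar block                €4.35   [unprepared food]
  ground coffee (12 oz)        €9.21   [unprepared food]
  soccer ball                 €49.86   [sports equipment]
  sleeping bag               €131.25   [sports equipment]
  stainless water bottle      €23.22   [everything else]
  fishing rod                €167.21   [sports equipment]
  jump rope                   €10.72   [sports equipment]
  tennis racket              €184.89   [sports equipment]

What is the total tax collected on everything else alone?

Stainless water bottle €23.22: everything else → 9.25% → €2.15
Tax on everything else = €2.15

€2.15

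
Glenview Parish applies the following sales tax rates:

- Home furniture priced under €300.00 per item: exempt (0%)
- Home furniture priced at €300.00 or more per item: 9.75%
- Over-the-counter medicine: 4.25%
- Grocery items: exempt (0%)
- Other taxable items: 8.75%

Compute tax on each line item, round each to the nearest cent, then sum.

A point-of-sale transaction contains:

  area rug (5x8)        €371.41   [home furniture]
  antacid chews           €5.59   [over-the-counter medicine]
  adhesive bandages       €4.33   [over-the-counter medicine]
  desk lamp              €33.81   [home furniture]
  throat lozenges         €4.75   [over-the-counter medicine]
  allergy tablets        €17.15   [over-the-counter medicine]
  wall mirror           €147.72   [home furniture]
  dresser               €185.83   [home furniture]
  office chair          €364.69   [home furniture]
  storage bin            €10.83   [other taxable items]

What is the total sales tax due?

€74.07

Area rug (5x8) €371.41: home furniture, €300.00 or more → 9.75% → €36.21
Antacid chews €5.59: over-the-counter medicine → 4.25% → €0.24
Adhesive bandages €4.33: over-the-counter medicine → 4.25% → €0.18
Desk lamp €33.81: home furniture, under €300.00 → 0% → €0.00
Throat lozenges €4.75: over-the-counter medicine → 4.25% → €0.20
Allergy tablets €17.15: over-the-counter medicine → 4.25% → €0.73
Wall mirror €147.72: home furniture, under €300.00 → 0% → €0.00
Dresser €185.83: home furniture, under €300.00 → 0% → €0.00
Office chair €364.69: home furniture, €300.00 or more → 9.75% → €35.56
Storage bin €10.83: other taxable items → 8.75% → €0.95
Total tax = €36.21 + €0.24 + €0.18 + €0.20 + €0.73 + €35.56 + €0.95 = €74.07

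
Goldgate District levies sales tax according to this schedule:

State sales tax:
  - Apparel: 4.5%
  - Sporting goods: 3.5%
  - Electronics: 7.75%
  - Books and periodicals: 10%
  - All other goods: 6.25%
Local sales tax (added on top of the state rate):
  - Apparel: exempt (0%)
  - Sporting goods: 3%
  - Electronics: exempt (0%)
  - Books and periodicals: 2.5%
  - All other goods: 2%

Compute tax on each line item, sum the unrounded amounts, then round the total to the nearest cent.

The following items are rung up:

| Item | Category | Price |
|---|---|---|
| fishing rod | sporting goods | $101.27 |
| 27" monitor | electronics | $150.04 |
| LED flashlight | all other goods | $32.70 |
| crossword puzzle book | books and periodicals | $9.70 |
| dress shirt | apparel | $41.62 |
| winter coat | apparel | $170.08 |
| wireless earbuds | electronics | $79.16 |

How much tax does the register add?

$37.78

Fishing rod $101.27: sporting goods → 3.5% + 3% local = 6.5% → $6.58255
27" monitor $150.04: electronics → 7.75% + 0% local = 7.75% → $11.6281
LED flashlight $32.70: all other goods → 6.25% + 2% local = 8.25% → $2.69775
Crossword puzzle book $9.70: books and periodicals → 10% + 2.5% local = 12.5% → $1.2125
Dress shirt $41.62: apparel → 4.5% + 0% local = 4.5% → $1.8729
Winter coat $170.08: apparel → 4.5% + 0% local = 4.5% → $7.6536
Wireless earbuds $79.16: electronics → 7.75% + 0% local = 7.75% → $6.1349
Unrounded tax sum = $37.7823 → $37.78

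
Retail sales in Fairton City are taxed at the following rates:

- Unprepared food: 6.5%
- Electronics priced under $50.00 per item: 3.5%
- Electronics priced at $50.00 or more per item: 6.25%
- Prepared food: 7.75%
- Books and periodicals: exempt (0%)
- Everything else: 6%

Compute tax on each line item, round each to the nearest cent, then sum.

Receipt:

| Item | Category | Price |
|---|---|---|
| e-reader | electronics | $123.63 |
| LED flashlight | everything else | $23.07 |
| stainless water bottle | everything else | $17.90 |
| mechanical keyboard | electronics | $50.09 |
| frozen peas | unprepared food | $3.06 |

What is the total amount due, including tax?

E-reader $123.63: electronics, $50.00 or more → 6.25% → $7.73
LED flashlight $23.07: everything else → 6% → $1.38
Stainless water bottle $17.90: everything else → 6% → $1.07
Mechanical keyboard $50.09: electronics, $50.00 or more → 6.25% → $3.13
Frozen peas $3.06: unprepared food → 6.5% → $0.20
Subtotal = $217.75; tax = $13.51; total due = $231.26

$231.26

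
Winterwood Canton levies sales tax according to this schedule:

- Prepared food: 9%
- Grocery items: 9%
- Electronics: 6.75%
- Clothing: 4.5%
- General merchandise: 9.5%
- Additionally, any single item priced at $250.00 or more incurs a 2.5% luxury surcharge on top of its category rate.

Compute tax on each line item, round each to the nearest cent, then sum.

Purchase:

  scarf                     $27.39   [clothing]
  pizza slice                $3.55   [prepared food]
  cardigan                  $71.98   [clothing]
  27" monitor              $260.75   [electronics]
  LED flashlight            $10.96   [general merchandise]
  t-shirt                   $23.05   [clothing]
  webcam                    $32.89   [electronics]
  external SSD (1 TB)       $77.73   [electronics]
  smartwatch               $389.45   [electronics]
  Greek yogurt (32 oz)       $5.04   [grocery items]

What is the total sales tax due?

$74.93

Scarf $27.39: clothing → 4.5% → $1.23
Pizza slice $3.55: prepared food → 9% → $0.32
Cardigan $71.98: clothing → 4.5% → $3.24
27" monitor $260.75: electronics → 6.75% + 2.5% surcharge = 9.25% → $24.12
LED flashlight $10.96: general merchandise → 9.5% → $1.04
T-shirt $23.05: clothing → 4.5% → $1.04
Webcam $32.89: electronics → 6.75% → $2.22
External SSD (1 TB) $77.73: electronics → 6.75% → $5.25
Smartwatch $389.45: electronics → 6.75% + 2.5% surcharge = 9.25% → $36.02
Greek yogurt (32 oz) $5.04: grocery items → 9% → $0.45
Total tax = $1.23 + $0.32 + $3.24 + $24.12 + $1.04 + $1.04 + $2.22 + $5.25 + $36.02 + $0.45 = $74.93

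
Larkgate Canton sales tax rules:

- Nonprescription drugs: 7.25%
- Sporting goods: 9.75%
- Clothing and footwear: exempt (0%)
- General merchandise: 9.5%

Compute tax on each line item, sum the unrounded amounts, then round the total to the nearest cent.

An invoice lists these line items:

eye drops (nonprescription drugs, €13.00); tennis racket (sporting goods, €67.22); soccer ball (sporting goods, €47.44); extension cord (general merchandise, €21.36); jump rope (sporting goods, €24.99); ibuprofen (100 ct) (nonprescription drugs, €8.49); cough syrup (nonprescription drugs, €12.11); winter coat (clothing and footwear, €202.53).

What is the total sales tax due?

Eye drops €13.00: nonprescription drugs → 7.25% → €0.9425
Tennis racket €67.22: sporting goods → 9.75% → €6.55395
Soccer ball €47.44: sporting goods → 9.75% → €4.6254
Extension cord €21.36: general merchandise → 9.5% → €2.0292
Jump rope €24.99: sporting goods → 9.75% → €2.436525
Ibuprofen (100 ct) €8.49: nonprescription drugs → 7.25% → €0.615525
Cough syrup €12.11: nonprescription drugs → 7.25% → €0.877975
Winter coat €202.53: clothing and footwear → 0% → €0.00
Unrounded tax sum = €18.081075 → €18.08

€18.08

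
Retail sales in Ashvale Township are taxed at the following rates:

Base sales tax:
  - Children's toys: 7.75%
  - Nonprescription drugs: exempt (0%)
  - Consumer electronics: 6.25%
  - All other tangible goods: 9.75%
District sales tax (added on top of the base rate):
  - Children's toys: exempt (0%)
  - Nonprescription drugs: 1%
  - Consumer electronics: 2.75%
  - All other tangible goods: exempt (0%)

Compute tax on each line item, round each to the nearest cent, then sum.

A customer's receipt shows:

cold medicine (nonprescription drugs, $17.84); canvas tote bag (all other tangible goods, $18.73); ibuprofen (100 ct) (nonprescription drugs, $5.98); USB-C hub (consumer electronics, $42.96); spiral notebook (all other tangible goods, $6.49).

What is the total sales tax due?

$6.57

Cold medicine $17.84: nonprescription drugs → 0% + 1% district = 1% → $0.18
Canvas tote bag $18.73: all other tangible goods → 9.75% + 0% district = 9.75% → $1.83
Ibuprofen (100 ct) $5.98: nonprescription drugs → 0% + 1% district = 1% → $0.06
USB-C hub $42.96: consumer electronics → 6.25% + 2.75% district = 9% → $3.87
Spiral notebook $6.49: all other tangible goods → 9.75% + 0% district = 9.75% → $0.63
Total tax = $0.18 + $1.83 + $0.06 + $3.87 + $0.63 = $6.57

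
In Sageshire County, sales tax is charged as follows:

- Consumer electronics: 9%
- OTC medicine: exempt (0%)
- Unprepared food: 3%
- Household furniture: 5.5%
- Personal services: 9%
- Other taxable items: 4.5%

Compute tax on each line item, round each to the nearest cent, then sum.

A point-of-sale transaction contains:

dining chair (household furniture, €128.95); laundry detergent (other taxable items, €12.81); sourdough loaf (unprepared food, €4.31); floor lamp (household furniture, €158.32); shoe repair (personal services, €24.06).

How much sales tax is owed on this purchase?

Dining chair €128.95: household furniture → 5.5% → €7.09
Laundry detergent €12.81: other taxable items → 4.5% → €0.58
Sourdough loaf €4.31: unprepared food → 3% → €0.13
Floor lamp €158.32: household furniture → 5.5% → €8.71
Shoe repair €24.06: personal services → 9% → €2.17
Total tax = €7.09 + €0.58 + €0.13 + €8.71 + €2.17 = €18.68

€18.68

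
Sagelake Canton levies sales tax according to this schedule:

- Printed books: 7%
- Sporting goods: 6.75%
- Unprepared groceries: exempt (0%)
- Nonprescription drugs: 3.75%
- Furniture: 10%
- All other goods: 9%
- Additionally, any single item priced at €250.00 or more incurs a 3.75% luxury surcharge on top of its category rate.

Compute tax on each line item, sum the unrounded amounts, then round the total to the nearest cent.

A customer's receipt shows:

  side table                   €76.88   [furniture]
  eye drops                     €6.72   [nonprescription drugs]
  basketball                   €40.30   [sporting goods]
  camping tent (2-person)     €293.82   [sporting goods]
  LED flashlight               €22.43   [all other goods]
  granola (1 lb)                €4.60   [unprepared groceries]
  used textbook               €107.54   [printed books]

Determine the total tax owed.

Side table €76.88: furniture → 10% → €7.688
Eye drops €6.72: nonprescription drugs → 3.75% → €0.252
Basketball €40.30: sporting goods → 6.75% → €2.72025
Camping tent (2-person) €293.82: sporting goods → 6.75% + 3.75% surcharge = 10.5% → €30.8511
LED flashlight €22.43: all other goods → 9% → €2.0187
Granola (1 lb) €4.60: unprepared groceries → 0% → €0.00
Used textbook €107.54: printed books → 7% → €7.5278
Unrounded tax sum = €51.05785 → €51.06

€51.06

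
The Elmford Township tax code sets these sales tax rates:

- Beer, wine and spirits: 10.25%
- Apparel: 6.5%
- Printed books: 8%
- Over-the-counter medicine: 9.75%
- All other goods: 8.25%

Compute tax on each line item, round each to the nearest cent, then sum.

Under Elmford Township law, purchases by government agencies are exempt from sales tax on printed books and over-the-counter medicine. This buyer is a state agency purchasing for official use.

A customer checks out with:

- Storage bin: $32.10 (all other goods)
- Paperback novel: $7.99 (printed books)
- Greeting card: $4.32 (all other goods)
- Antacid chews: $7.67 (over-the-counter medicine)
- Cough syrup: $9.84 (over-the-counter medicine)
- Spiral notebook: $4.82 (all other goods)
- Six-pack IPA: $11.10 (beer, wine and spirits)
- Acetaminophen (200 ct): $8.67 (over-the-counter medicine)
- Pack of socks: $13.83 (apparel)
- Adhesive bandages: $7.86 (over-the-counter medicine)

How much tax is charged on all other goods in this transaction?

$3.41

Storage bin $32.10: all other goods → 8.25% → $2.65
Greeting card $4.32: all other goods → 8.25% → $0.36
Spiral notebook $4.82: all other goods → 8.25% → $0.40
Tax on all other goods = $2.65 + $0.36 + $0.40 = $3.41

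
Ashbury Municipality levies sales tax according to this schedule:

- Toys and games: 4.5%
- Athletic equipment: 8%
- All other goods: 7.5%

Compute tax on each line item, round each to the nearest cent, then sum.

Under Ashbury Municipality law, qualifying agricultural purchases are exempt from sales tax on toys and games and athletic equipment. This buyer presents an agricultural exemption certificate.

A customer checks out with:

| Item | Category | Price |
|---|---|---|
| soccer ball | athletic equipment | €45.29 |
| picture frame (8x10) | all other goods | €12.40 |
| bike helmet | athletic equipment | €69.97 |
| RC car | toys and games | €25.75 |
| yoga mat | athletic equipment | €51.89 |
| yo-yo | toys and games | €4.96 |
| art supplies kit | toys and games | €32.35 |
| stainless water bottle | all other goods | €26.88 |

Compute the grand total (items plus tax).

€272.44

Soccer ball €45.29: athletic equipment, buyer-exempt → 0% → €0.00
Picture frame (8x10) €12.40: all other goods → 7.5% → €0.93
Bike helmet €69.97: athletic equipment, buyer-exempt → 0% → €0.00
RC car €25.75: toys and games, buyer-exempt → 0% → €0.00
Yoga mat €51.89: athletic equipment, buyer-exempt → 0% → €0.00
Yo-yo €4.96: toys and games, buyer-exempt → 0% → €0.00
Art supplies kit €32.35: toys and games, buyer-exempt → 0% → €0.00
Stainless water bottle €26.88: all other goods → 7.5% → €2.02
Subtotal = €269.49; tax = €2.95; total due = €272.44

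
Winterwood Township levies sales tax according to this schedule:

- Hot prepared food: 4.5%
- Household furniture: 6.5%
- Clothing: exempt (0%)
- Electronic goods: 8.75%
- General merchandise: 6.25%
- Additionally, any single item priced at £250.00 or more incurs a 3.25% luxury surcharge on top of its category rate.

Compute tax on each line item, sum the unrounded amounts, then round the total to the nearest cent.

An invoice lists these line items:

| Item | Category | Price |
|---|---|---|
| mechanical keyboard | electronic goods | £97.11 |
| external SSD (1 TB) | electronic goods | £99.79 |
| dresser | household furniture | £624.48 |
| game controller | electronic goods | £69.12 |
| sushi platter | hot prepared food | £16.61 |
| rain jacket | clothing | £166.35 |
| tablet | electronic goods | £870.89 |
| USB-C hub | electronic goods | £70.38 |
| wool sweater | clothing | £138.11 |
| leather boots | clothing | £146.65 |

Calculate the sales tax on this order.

£195.58

Mechanical keyboard £97.11: electronic goods → 8.75% → £8.497125
External SSD (1 TB) £99.79: electronic goods → 8.75% → £8.731625
Dresser £624.48: household furniture → 6.5% + 3.25% surcharge = 9.75% → £60.8868
Game controller £69.12: electronic goods → 8.75% → £6.048
Sushi platter £16.61: hot prepared food → 4.5% → £0.74745
Rain jacket £166.35: clothing → 0% → £0.00
Tablet £870.89: electronic goods → 8.75% + 3.25% surcharge = 12% → £104.5068
USB-C hub £70.38: electronic goods → 8.75% → £6.15825
Wool sweater £138.11: clothing → 0% → £0.00
Leather boots £146.65: clothing → 0% → £0.00
Unrounded tax sum = £195.57605 → £195.58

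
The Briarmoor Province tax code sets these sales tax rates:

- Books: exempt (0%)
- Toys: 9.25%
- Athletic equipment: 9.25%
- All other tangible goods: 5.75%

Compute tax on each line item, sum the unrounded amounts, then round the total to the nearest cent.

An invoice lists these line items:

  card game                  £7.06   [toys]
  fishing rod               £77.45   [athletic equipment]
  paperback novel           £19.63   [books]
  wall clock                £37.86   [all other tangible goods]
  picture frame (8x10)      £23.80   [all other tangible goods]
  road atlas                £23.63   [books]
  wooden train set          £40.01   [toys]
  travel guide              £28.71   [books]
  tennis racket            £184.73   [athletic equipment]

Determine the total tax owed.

Card game £7.06: toys → 9.25% → £0.65305
Fishing rod £77.45: athletic equipment → 9.25% → £7.164125
Paperback novel £19.63: books → 0% → £0.00
Wall clock £37.86: all other tangible goods → 5.75% → £2.17695
Picture frame (8x10) £23.80: all other tangible goods → 5.75% → £1.3685
Road atlas £23.63: books → 0% → £0.00
Wooden train set £40.01: toys → 9.25% → £3.700925
Travel guide £28.71: books → 0% → £0.00
Tennis racket £184.73: athletic equipment → 9.25% → £17.087525
Unrounded tax sum = £32.151075 → £32.15

£32.15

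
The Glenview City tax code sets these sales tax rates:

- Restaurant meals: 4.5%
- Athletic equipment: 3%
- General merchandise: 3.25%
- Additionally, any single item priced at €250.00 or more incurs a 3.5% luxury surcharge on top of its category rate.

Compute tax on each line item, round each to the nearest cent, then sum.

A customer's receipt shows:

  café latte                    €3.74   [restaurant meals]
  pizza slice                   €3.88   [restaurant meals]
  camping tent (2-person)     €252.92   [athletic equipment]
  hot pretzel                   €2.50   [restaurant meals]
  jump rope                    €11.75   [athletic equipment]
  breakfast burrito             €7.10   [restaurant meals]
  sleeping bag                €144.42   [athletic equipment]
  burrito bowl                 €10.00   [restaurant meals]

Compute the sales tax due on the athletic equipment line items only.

Camping tent (2-person) €252.92: athletic equipment → 3% + 3.5% surcharge = 6.5% → €16.44
Jump rope €11.75: athletic equipment → 3% → €0.35
Sleeping bag €144.42: athletic equipment → 3% → €4.33
Tax on athletic equipment = €16.44 + €0.35 + €4.33 = €21.12

€21.12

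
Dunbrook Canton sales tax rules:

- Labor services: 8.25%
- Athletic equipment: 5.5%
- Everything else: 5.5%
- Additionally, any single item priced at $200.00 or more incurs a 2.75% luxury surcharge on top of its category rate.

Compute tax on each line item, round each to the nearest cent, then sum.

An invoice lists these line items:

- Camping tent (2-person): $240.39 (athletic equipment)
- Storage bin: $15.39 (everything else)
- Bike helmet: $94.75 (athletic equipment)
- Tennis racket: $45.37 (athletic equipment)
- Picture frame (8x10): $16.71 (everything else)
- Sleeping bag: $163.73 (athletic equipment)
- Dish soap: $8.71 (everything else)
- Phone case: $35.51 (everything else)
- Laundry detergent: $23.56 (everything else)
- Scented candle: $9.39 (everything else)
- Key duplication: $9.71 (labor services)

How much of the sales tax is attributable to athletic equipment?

$36.55

Camping tent (2-person) $240.39: athletic equipment → 5.5% + 2.75% surcharge = 8.25% → $19.83
Bike helmet $94.75: athletic equipment → 5.5% → $5.21
Tennis racket $45.37: athletic equipment → 5.5% → $2.50
Sleeping bag $163.73: athletic equipment → 5.5% → $9.01
Tax on athletic equipment = $19.83 + $5.21 + $2.50 + $9.01 = $36.55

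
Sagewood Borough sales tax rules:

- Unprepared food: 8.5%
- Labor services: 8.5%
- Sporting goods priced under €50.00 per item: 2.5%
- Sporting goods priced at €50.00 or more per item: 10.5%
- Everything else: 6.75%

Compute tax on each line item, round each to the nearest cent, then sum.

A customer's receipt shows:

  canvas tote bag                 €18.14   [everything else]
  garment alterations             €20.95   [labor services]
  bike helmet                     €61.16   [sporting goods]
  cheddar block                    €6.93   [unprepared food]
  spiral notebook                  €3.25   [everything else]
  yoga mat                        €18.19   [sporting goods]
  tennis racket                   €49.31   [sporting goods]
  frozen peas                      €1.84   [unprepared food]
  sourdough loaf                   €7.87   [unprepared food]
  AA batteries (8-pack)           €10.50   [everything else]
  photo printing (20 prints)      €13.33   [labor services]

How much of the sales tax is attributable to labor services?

Garment alterations €20.95: labor services → 8.5% → €1.78
Photo printing (20 prints) €13.33: labor services → 8.5% → €1.13
Tax on labor services = €1.78 + €1.13 = €2.91

€2.91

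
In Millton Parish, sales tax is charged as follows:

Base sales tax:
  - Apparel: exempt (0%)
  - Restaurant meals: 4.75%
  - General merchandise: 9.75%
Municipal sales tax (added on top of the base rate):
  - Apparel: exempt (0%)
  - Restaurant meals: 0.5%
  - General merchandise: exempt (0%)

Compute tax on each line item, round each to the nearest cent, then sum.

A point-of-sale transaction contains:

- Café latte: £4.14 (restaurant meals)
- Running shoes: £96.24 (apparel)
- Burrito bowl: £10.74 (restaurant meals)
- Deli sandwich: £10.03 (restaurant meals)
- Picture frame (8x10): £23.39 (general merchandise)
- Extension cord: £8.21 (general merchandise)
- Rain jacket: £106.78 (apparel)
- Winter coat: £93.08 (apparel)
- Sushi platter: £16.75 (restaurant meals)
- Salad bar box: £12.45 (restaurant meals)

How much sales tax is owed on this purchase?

Café latte £4.14: restaurant meals → 4.75% + 0.5% municipal = 5.25% → £0.22
Running shoes £96.24: apparel → 0% + 0% municipal = 0% → £0.00
Burrito bowl £10.74: restaurant meals → 4.75% + 0.5% municipal = 5.25% → £0.56
Deli sandwich £10.03: restaurant meals → 4.75% + 0.5% municipal = 5.25% → £0.53
Picture frame (8x10) £23.39: general merchandise → 9.75% + 0% municipal = 9.75% → £2.28
Extension cord £8.21: general merchandise → 9.75% + 0% municipal = 9.75% → £0.80
Rain jacket £106.78: apparel → 0% + 0% municipal = 0% → £0.00
Winter coat £93.08: apparel → 0% + 0% municipal = 0% → £0.00
Sushi platter £16.75: restaurant meals → 4.75% + 0.5% municipal = 5.25% → £0.88
Salad bar box £12.45: restaurant meals → 4.75% + 0.5% municipal = 5.25% → £0.65
Total tax = £0.22 + £0.56 + £0.53 + £2.28 + £0.80 + £0.88 + £0.65 = £5.92

£5.92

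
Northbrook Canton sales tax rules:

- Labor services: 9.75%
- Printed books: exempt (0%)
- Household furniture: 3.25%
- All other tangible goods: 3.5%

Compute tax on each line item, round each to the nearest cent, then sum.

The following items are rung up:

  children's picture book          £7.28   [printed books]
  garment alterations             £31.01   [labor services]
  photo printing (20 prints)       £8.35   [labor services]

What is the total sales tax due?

£3.83

Children's picture book £7.28: printed books → 0% → £0.00
Garment alterations £31.01: labor services → 9.75% → £3.02
Photo printing (20 prints) £8.35: labor services → 9.75% → £0.81
Total tax = £3.02 + £0.81 = £3.83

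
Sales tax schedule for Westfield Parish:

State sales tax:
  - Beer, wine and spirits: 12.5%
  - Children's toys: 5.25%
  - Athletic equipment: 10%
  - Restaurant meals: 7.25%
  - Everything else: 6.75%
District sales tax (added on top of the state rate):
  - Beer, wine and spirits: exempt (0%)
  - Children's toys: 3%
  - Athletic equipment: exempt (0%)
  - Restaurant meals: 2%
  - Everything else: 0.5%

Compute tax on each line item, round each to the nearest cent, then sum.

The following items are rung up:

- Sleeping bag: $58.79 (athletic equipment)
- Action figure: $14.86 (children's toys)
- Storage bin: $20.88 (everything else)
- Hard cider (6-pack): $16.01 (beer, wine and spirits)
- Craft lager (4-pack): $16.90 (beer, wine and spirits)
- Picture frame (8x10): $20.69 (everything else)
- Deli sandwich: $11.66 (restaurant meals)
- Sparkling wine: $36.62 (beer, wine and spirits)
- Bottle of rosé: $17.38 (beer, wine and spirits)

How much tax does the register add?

$22.06

Sleeping bag $58.79: athletic equipment → 10% + 0% district = 10% → $5.88
Action figure $14.86: children's toys → 5.25% + 3% district = 8.25% → $1.23
Storage bin $20.88: everything else → 6.75% + 0.5% district = 7.25% → $1.51
Hard cider (6-pack) $16.01: beer, wine and spirits → 12.5% + 0% district = 12.5% → $2.00
Craft lager (4-pack) $16.90: beer, wine and spirits → 12.5% + 0% district = 12.5% → $2.11
Picture frame (8x10) $20.69: everything else → 6.75% + 0.5% district = 7.25% → $1.50
Deli sandwich $11.66: restaurant meals → 7.25% + 2% district = 9.25% → $1.08
Sparkling wine $36.62: beer, wine and spirits → 12.5% + 0% district = 12.5% → $4.58
Bottle of rosé $17.38: beer, wine and spirits → 12.5% + 0% district = 12.5% → $2.17
Total tax = $5.88 + $1.23 + $1.51 + $2.00 + $2.11 + $1.50 + $1.08 + $4.58 + $2.17 = $22.06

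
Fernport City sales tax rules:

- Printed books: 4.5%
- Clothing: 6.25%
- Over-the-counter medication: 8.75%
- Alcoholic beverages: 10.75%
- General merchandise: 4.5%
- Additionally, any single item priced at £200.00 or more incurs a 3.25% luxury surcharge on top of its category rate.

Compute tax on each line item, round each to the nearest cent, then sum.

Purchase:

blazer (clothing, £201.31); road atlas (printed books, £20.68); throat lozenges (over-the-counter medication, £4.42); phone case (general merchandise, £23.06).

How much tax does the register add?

Blazer £201.31: clothing → 6.25% + 3.25% surcharge = 9.5% → £19.12
Road atlas £20.68: printed books → 4.5% → £0.93
Throat lozenges £4.42: over-the-counter medication → 8.75% → £0.39
Phone case £23.06: general merchandise → 4.5% → £1.04
Total tax = £19.12 + £0.93 + £0.39 + £1.04 = £21.48

£21.48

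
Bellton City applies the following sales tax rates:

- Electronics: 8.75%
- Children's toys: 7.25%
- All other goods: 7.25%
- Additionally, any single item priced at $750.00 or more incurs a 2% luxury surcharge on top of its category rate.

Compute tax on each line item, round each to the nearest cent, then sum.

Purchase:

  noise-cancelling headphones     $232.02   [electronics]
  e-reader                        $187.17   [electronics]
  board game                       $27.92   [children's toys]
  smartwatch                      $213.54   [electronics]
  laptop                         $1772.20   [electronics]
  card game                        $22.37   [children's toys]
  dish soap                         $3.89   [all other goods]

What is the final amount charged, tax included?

Noise-cancelling headphones $232.02: electronics → 8.75% → $20.30
E-reader $187.17: electronics → 8.75% → $16.38
Board game $27.92: children's toys → 7.25% → $2.02
Smartwatch $213.54: electronics → 8.75% → $18.68
Laptop $1772.20: electronics → 8.75% + 2% surcharge = 10.75% → $190.51
Card game $22.37: children's toys → 7.25% → $1.62
Dish soap $3.89: all other goods → 7.25% → $0.28
Subtotal = $2459.11; tax = $249.79; total due = $2708.90

$2708.90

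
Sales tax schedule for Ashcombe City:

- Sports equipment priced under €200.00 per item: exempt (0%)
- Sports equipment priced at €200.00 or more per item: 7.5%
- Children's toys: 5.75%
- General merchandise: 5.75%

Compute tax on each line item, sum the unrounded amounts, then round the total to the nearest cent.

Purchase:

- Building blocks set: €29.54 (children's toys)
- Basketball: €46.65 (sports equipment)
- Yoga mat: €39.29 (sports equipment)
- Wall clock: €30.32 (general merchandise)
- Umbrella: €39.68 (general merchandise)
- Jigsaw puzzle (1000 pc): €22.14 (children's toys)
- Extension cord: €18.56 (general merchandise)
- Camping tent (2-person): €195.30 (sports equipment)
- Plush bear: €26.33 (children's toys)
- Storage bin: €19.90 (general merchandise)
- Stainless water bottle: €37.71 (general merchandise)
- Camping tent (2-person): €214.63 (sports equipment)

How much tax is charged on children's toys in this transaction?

Building blocks set €29.54: children's toys → 5.75% → €1.69855
Jigsaw puzzle (1000 pc) €22.14: children's toys → 5.75% → €1.27305
Plush bear €26.33: children's toys → 5.75% → €1.513975
Tax on children's toys: unrounded sum = €4.485575 → €4.49

€4.49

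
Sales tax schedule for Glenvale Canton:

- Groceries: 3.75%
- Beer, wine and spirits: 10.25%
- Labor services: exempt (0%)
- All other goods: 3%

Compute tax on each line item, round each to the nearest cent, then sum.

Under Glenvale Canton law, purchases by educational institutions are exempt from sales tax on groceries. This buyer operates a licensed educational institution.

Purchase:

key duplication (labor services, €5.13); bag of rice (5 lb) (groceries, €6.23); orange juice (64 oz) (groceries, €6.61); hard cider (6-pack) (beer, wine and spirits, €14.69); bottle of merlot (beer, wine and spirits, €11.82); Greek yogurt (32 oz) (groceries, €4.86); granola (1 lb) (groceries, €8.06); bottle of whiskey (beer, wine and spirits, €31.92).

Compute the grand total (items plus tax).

Key duplication €5.13: labor services → 0% → €0.00
Bag of rice (5 lb) €6.23: groceries, buyer-exempt → 0% → €0.00
Orange juice (64 oz) €6.61: groceries, buyer-exempt → 0% → €0.00
Hard cider (6-pack) €14.69: beer, wine and spirits → 10.25% → €1.51
Bottle of merlot €11.82: beer, wine and spirits → 10.25% → €1.21
Greek yogurt (32 oz) €4.86: groceries, buyer-exempt → 0% → €0.00
Granola (1 lb) €8.06: groceries, buyer-exempt → 0% → €0.00
Bottle of whiskey €31.92: beer, wine and spirits → 10.25% → €3.27
Subtotal = €89.32; tax = €5.99; total due = €95.31

€95.31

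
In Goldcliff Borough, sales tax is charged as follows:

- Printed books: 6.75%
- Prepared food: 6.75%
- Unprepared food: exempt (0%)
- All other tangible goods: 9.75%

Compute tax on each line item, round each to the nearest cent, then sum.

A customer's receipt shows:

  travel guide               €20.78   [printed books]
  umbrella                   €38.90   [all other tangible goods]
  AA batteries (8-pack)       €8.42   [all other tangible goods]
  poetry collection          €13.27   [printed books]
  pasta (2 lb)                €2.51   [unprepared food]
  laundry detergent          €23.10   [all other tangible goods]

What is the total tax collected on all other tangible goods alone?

Umbrella €38.90: all other tangible goods → 9.75% → €3.79
AA batteries (8-pack) €8.42: all other tangible goods → 9.75% → €0.82
Laundry detergent €23.10: all other tangible goods → 9.75% → €2.25
Tax on all other tangible goods = €3.79 + €0.82 + €2.25 = €6.86

€6.86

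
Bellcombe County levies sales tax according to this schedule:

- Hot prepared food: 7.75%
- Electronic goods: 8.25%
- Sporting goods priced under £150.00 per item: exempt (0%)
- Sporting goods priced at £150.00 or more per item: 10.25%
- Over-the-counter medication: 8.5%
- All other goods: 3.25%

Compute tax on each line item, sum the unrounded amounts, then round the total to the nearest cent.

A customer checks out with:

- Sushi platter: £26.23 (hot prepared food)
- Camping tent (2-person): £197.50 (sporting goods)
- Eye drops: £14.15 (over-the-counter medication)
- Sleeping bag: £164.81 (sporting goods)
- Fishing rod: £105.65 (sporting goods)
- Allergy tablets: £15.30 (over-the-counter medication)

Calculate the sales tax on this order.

Sushi platter £26.23: hot prepared food → 7.75% → £2.032825
Camping tent (2-person) £197.50: sporting goods, £150.00 or more → 10.25% → £20.24375
Eye drops £14.15: over-the-counter medication → 8.5% → £1.20275
Sleeping bag £164.81: sporting goods, £150.00 or more → 10.25% → £16.893025
Fishing rod £105.65: sporting goods, under £150.00 → 0% → £0.00
Allergy tablets £15.30: over-the-counter medication → 8.5% → £1.3005
Unrounded tax sum = £41.67285 → £41.67

£41.67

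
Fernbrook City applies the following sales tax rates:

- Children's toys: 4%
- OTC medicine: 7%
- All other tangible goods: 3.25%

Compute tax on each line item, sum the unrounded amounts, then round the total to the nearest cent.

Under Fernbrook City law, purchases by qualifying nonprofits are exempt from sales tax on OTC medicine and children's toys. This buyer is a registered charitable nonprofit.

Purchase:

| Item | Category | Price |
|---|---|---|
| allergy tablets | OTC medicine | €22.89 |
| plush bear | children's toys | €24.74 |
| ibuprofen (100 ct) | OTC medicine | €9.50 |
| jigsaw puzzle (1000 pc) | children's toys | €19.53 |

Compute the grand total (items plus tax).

Allergy tablets €22.89: OTC medicine, buyer-exempt → 0% → €0.00
Plush bear €24.74: children's toys, buyer-exempt → 0% → €0.00
Ibuprofen (100 ct) €9.50: OTC medicine, buyer-exempt → 0% → €0.00
Jigsaw puzzle (1000 pc) €19.53: children's toys, buyer-exempt → 0% → €0.00
Subtotal = €76.66; unrounded tax = €0.00 → €0.00; total due = €76.66

€76.66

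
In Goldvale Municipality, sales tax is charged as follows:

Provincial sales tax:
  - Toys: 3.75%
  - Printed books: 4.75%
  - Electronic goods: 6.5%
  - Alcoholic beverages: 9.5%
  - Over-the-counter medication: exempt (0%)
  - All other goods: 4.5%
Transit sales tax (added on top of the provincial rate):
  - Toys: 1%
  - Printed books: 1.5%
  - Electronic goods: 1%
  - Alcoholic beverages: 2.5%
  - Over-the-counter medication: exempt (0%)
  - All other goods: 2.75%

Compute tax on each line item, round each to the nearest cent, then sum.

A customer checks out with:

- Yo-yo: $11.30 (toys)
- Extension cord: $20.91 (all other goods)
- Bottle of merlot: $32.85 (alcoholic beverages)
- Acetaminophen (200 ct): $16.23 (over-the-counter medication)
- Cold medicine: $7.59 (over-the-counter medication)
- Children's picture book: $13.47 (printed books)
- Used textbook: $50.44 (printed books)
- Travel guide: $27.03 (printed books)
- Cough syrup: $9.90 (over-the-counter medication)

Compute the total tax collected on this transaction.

$11.68

Yo-yo $11.30: toys → 3.75% + 1% transit = 4.75% → $0.54
Extension cord $20.91: all other goods → 4.5% + 2.75% transit = 7.25% → $1.52
Bottle of merlot $32.85: alcoholic beverages → 9.5% + 2.5% transit = 12% → $3.94
Acetaminophen (200 ct) $16.23: over-the-counter medication → 0% + 0% transit = 0% → $0.00
Cold medicine $7.59: over-the-counter medication → 0% + 0% transit = 0% → $0.00
Children's picture book $13.47: printed books → 4.75% + 1.5% transit = 6.25% → $0.84
Used textbook $50.44: printed books → 4.75% + 1.5% transit = 6.25% → $3.15
Travel guide $27.03: printed books → 4.75% + 1.5% transit = 6.25% → $1.69
Cough syrup $9.90: over-the-counter medication → 0% + 0% transit = 0% → $0.00
Total tax = $0.54 + $1.52 + $3.94 + $0.84 + $3.15 + $1.69 = $11.68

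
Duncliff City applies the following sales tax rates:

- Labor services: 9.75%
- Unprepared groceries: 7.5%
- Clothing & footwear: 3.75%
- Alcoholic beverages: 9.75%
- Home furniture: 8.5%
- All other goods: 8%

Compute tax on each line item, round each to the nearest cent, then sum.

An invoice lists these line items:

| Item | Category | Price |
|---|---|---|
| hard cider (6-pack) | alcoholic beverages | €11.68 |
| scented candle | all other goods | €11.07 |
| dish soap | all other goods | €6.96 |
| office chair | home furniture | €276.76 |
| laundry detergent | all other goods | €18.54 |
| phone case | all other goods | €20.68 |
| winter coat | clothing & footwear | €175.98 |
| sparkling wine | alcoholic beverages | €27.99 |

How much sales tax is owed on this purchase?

€38.57

Hard cider (6-pack) €11.68: alcoholic beverages → 9.75% → €1.14
Scented candle €11.07: all other goods → 8% → €0.89
Dish soap €6.96: all other goods → 8% → €0.56
Office chair €276.76: home furniture → 8.5% → €23.52
Laundry detergent €18.54: all other goods → 8% → €1.48
Phone case €20.68: all other goods → 8% → €1.65
Winter coat €175.98: clothing & footwear → 3.75% → €6.60
Sparkling wine €27.99: alcoholic beverages → 9.75% → €2.73
Total tax = €1.14 + €0.89 + €0.56 + €23.52 + €1.48 + €1.65 + €6.60 + €2.73 = €38.57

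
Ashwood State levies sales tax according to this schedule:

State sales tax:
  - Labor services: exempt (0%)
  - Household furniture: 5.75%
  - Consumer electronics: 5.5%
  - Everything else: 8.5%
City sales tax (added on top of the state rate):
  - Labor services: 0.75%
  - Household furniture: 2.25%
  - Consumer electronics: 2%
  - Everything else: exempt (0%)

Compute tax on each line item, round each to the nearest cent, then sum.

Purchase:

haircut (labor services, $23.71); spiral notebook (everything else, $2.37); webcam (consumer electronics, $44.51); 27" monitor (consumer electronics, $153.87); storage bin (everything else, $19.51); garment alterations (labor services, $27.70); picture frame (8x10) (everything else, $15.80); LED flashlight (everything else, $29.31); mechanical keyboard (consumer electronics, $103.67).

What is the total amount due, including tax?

Haircut $23.71: labor services → 0% + 0.75% city = 0.75% → $0.18
Spiral notebook $2.37: everything else → 8.5% + 0% city = 8.5% → $0.20
Webcam $44.51: consumer electronics → 5.5% + 2% city = 7.5% → $3.34
27" monitor $153.87: consumer electronics → 5.5% + 2% city = 7.5% → $11.54
Storage bin $19.51: everything else → 8.5% + 0% city = 8.5% → $1.66
Garment alterations $27.70: labor services → 0% + 0.75% city = 0.75% → $0.21
Picture frame (8x10) $15.80: everything else → 8.5% + 0% city = 8.5% → $1.34
LED flashlight $29.31: everything else → 8.5% + 0% city = 8.5% → $2.49
Mechanical keyboard $103.67: consumer electronics → 5.5% + 2% city = 7.5% → $7.78
Subtotal = $420.45; tax = $28.74; total due = $449.19

$449.19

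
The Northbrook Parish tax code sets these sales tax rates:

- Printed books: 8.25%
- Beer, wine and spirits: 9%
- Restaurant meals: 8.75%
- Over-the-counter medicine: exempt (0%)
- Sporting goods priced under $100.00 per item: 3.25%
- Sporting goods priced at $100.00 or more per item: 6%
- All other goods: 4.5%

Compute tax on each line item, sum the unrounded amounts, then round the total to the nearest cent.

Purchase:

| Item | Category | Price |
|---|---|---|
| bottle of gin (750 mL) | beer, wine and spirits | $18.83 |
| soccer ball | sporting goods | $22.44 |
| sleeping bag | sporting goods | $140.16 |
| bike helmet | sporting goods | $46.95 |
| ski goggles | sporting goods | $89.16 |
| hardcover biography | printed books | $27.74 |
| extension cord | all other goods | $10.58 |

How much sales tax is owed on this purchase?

$18.02

Bottle of gin (750 mL) $18.83: beer, wine and spirits → 9% → $1.6947
Soccer ball $22.44: sporting goods, under $100.00 → 3.25% → $0.7293
Sleeping bag $140.16: sporting goods, $100.00 or more → 6% → $8.4096
Bike helmet $46.95: sporting goods, under $100.00 → 3.25% → $1.525875
Ski goggles $89.16: sporting goods, under $100.00 → 3.25% → $2.8977
Hardcover biography $27.74: printed books → 8.25% → $2.28855
Extension cord $10.58: all other goods → 4.5% → $0.4761
Unrounded tax sum = $18.021825 → $18.02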